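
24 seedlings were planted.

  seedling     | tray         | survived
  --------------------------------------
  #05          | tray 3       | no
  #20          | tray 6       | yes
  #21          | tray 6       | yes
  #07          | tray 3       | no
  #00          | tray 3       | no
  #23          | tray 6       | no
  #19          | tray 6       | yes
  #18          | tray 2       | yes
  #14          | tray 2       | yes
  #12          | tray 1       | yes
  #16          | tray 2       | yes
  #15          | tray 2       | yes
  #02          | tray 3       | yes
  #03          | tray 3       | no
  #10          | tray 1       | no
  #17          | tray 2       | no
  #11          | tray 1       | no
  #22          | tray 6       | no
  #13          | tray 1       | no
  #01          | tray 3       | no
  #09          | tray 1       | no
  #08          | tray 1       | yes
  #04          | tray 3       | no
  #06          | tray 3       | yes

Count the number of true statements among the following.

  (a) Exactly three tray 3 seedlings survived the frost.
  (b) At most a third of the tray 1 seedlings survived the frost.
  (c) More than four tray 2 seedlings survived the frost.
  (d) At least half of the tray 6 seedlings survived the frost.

(a) tray 3: |A| = 8, |A ∩ B| = 2; needs |A ∩ B| = 3 — false.
(b) tray 1: |A| = 6, |A ∩ B| = 2; needs |A ∩ B| / |A| ≤ 1/3 — true.
(c) tray 2: |A| = 5, |A ∩ B| = 4; needs |A ∩ B| > 4 — false.
(d) tray 6: |A| = 5, |A ∩ B| = 3; needs |A ∩ B| ≥ |A ∖ B| — true.

2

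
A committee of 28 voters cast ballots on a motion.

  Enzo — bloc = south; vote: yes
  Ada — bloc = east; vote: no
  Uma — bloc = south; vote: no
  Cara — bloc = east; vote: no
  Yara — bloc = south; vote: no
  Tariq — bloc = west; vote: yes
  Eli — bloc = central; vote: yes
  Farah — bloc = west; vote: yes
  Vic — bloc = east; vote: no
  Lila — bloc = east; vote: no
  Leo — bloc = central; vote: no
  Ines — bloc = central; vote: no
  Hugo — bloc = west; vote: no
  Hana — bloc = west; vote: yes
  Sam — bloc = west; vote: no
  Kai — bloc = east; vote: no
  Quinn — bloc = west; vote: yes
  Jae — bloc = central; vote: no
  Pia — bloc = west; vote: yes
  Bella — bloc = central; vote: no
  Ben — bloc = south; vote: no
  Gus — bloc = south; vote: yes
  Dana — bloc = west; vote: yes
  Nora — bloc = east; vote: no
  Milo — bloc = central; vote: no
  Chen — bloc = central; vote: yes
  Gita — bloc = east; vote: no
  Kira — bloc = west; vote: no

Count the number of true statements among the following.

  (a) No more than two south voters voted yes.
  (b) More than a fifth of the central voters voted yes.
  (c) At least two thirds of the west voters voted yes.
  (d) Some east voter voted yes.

(a) south: |A| = 5, |A ∩ B| = 2; needs |A ∩ B| ≤ 2 — true.
(b) central: |A| = 7, |A ∩ B| = 2; needs |A ∩ B| / |A| > 1/5 — true.
(c) west: |A| = 9, |A ∩ B| = 6; needs |A ∩ B| / |A| ≥ 2/3 — true.
(d) east: |A| = 7, |A ∩ B| = 0; needs A ∩ B ≠ ∅ (|A ∩ B| ≥ 1) — false.

3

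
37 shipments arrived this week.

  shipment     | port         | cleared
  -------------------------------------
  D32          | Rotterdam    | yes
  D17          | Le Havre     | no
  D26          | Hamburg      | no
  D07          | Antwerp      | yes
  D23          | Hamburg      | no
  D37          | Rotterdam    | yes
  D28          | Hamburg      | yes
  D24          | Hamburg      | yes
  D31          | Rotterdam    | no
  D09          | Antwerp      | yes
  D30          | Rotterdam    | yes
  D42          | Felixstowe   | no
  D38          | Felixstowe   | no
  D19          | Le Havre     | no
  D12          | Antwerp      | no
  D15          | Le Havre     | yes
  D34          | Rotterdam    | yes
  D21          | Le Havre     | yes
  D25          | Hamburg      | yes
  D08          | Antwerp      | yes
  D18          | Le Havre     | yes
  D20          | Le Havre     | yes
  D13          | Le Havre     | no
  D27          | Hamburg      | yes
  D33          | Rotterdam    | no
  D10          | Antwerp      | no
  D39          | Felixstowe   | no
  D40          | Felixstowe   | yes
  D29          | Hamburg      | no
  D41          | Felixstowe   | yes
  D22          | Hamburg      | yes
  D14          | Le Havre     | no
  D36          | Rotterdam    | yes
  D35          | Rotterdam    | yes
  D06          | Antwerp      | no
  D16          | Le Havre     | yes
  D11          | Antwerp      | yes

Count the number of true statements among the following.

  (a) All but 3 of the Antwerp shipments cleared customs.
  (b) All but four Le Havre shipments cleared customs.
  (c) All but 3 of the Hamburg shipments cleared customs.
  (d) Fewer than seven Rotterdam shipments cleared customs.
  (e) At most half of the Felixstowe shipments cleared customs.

(a) Antwerp: |A| = 7, |A ∩ B| = 4; needs |A ∖ B| = 3 — true.
(b) Le Havre: |A| = 9, |A ∩ B| = 5; needs |A ∖ B| = 4 — true.
(c) Hamburg: |A| = 8, |A ∩ B| = 5; needs |A ∖ B| = 3 — true.
(d) Rotterdam: |A| = 8, |A ∩ B| = 6; needs |A ∩ B| < 7 — true.
(e) Felixstowe: |A| = 5, |A ∩ B| = 2; needs |A ∩ B| ≤ |A ∖ B| — true.

5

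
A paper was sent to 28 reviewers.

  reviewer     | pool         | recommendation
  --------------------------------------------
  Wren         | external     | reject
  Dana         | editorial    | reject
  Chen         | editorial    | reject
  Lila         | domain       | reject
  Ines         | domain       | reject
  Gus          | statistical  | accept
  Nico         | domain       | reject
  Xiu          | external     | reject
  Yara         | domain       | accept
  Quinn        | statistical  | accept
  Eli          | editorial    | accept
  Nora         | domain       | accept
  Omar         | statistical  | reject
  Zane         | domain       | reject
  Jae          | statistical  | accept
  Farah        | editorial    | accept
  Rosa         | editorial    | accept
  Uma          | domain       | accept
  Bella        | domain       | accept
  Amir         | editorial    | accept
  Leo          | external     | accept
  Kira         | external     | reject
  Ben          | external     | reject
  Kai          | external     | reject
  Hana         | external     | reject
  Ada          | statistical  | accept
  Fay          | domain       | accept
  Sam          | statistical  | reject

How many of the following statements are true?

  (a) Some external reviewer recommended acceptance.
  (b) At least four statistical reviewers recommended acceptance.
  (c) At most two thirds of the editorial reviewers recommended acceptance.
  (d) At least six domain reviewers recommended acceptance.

(a) external: |A| = 7, |A ∩ B| = 1; needs A ∩ B ≠ ∅ (|A ∩ B| ≥ 1) — true.
(b) statistical: |A| = 6, |A ∩ B| = 4; needs |A ∩ B| ≥ 4 — true.
(c) editorial: |A| = 6, |A ∩ B| = 4; needs |A ∩ B| / |A| ≤ 2/3 — true.
(d) domain: |A| = 9, |A ∩ B| = 5; needs |A ∩ B| ≥ 6 — false.

3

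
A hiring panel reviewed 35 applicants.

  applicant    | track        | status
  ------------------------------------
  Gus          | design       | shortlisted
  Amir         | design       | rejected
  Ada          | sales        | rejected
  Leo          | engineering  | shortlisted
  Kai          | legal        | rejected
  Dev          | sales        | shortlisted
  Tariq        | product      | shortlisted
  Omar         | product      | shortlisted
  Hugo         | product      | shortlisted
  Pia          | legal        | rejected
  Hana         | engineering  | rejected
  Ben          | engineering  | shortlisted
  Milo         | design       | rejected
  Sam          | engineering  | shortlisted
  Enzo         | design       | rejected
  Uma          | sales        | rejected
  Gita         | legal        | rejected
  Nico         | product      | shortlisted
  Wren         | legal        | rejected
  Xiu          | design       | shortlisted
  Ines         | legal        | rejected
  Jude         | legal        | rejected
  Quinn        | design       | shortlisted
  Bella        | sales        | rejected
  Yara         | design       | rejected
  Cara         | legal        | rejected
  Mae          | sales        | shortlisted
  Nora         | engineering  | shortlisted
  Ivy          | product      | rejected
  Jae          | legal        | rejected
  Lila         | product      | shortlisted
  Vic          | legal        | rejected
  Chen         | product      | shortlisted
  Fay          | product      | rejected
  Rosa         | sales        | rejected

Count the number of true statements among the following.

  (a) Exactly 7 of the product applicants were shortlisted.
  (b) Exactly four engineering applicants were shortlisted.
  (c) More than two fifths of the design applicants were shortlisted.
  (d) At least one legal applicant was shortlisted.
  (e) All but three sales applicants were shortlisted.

(a) product: |A| = 8, |A ∩ B| = 6; needs |A ∩ B| = 7 — false.
(b) engineering: |A| = 5, |A ∩ B| = 4; needs |A ∩ B| = 4 — true.
(c) design: |A| = 7, |A ∩ B| = 3; needs |A ∩ B| / |A| > 2/5 — true.
(d) legal: |A| = 9, |A ∩ B| = 0; needs A ∩ B ≠ ∅ (|A ∩ B| ≥ 1) — false.
(e) sales: |A| = 6, |A ∩ B| = 2; needs |A ∖ B| = 3 — false.

2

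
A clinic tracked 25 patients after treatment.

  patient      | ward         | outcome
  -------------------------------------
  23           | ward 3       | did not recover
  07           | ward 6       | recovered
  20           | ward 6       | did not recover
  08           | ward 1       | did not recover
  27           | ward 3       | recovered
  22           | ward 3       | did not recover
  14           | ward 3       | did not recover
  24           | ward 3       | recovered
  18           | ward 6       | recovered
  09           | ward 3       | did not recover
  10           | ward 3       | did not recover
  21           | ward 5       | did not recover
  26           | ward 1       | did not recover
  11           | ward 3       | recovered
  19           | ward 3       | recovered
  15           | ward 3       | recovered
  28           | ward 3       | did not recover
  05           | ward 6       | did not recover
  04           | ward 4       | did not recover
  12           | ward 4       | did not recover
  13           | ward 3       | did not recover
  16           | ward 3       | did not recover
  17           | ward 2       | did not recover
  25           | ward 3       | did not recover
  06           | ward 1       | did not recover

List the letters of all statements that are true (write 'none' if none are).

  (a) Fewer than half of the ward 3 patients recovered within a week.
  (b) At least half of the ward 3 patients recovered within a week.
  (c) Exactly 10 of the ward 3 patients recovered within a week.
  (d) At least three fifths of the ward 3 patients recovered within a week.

|A| = 14, |A ∩ B| = 5, |A ∖ B| = 9.
(a) |A ∩ B| < |A ∖ B|: holds.
(b) |A ∩ B| ≥ |A ∖ B|: fails.
(c) |A ∩ B| = 10: fails.
(d) |A ∩ B| / |A| ≥ 3/5: fails.

(a)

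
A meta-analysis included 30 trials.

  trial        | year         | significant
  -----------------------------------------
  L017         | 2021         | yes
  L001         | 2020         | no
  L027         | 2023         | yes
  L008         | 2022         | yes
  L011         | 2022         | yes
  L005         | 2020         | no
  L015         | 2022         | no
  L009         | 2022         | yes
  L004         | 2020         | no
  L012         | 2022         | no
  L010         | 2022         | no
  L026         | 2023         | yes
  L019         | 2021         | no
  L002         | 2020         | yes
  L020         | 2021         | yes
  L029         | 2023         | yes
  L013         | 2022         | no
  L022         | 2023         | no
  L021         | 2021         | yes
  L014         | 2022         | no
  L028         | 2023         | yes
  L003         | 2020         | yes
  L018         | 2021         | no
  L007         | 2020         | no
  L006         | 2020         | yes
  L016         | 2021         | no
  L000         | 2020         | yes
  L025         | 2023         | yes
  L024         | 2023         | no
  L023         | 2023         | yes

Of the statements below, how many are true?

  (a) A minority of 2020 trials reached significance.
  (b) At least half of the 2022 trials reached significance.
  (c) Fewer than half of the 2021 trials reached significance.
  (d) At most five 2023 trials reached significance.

(a) 2020: |A| = 8, |A ∩ B| = 4; needs |A ∩ B| < |A ∖ B| — false.
(b) 2022: |A| = 8, |A ∩ B| = 3; needs |A ∩ B| ≥ |A ∖ B| — false.
(c) 2021: |A| = 6, |A ∩ B| = 3; needs |A ∩ B| < |A ∖ B| — false.
(d) 2023: |A| = 8, |A ∩ B| = 6; needs |A ∩ B| ≤ 5 — false.

0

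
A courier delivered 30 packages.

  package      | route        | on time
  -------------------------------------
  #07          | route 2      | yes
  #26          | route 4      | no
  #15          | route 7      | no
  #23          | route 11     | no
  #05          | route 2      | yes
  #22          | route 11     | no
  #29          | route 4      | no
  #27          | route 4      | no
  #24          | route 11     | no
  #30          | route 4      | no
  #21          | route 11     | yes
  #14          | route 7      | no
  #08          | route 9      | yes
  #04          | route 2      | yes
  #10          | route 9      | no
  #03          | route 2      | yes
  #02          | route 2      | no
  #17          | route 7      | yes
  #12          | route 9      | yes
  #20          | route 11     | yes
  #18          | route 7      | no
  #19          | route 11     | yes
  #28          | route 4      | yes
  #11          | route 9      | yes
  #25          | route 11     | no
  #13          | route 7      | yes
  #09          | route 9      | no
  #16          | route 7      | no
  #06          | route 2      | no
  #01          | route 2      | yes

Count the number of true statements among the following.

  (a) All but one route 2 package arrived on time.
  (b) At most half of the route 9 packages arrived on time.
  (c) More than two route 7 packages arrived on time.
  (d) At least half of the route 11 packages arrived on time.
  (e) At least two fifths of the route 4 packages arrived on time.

0

(a) route 2: |A| = 7, |A ∩ B| = 5; needs |A ∖ B| = 1 — false.
(b) route 9: |A| = 5, |A ∩ B| = 3; needs |A ∩ B| ≤ |A ∖ B| — false.
(c) route 7: |A| = 6, |A ∩ B| = 2; needs |A ∩ B| > 2 — false.
(d) route 11: |A| = 7, |A ∩ B| = 3; needs |A ∩ B| ≥ |A ∖ B| — false.
(e) route 4: |A| = 5, |A ∩ B| = 1; needs |A ∩ B| / |A| ≥ 2/5 — false.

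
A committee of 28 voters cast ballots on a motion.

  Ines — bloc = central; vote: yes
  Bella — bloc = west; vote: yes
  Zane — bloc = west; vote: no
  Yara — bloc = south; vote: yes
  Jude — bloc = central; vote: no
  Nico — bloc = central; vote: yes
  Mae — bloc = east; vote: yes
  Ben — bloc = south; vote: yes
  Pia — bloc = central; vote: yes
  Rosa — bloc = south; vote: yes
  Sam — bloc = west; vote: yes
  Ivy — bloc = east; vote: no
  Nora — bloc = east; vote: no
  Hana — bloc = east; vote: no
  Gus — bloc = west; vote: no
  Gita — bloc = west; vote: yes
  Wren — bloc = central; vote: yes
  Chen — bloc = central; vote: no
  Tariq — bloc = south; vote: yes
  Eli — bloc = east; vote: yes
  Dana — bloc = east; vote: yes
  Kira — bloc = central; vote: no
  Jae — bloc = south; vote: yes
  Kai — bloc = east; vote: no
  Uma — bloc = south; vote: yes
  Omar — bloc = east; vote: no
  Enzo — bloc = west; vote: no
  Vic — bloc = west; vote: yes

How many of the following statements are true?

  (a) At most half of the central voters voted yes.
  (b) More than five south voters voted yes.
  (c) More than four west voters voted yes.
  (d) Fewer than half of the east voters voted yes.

(a) central: |A| = 7, |A ∩ B| = 4; needs |A ∩ B| ≤ |A ∖ B| — false.
(b) south: |A| = 6, |A ∩ B| = 6; needs |A ∩ B| > 5 — true.
(c) west: |A| = 7, |A ∩ B| = 4; needs |A ∩ B| > 4 — false.
(d) east: |A| = 8, |A ∩ B| = 3; needs |A ∩ B| < |A ∖ B| — true.

2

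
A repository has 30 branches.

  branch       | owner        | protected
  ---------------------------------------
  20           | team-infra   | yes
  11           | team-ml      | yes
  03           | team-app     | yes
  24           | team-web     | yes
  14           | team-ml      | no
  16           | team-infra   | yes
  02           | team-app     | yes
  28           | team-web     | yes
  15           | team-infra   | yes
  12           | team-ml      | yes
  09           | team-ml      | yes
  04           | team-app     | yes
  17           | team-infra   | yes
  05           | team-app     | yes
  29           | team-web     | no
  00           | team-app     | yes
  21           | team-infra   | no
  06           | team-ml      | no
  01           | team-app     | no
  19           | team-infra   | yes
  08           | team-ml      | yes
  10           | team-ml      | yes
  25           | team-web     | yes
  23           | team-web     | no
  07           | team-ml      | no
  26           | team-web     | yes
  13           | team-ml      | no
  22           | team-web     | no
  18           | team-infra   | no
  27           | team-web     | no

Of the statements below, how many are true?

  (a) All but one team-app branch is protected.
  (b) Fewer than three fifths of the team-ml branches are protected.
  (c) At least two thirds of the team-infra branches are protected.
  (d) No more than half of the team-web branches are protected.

4

(a) team-app: |A| = 6, |A ∩ B| = 5; needs |A ∖ B| = 1 — true.
(b) team-ml: |A| = 9, |A ∩ B| = 5; needs |A ∩ B| / |A| < 3/5 — true.
(c) team-infra: |A| = 7, |A ∩ B| = 5; needs |A ∩ B| / |A| ≥ 2/3 — true.
(d) team-web: |A| = 8, |A ∩ B| = 4; needs |A ∩ B| ≤ |A ∖ B| — true.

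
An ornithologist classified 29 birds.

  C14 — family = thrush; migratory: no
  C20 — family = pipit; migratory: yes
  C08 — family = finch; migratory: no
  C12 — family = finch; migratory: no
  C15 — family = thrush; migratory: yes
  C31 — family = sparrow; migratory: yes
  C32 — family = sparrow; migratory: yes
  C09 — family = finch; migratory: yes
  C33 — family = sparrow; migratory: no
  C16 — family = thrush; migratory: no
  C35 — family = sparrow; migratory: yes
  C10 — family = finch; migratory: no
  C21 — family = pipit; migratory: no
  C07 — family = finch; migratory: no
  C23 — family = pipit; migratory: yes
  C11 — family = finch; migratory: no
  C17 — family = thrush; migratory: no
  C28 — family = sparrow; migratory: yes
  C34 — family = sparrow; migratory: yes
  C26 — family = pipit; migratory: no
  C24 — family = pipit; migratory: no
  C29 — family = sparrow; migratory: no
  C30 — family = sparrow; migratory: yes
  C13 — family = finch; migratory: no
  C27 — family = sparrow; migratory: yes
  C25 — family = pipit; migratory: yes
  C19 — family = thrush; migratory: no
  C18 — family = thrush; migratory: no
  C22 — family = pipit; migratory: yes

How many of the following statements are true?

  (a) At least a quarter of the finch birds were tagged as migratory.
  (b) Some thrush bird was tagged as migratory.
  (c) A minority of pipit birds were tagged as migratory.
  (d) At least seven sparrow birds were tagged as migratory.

2

(a) finch: |A| = 7, |A ∩ B| = 1; needs |A ∩ B| / |A| ≥ 1/4 — false.
(b) thrush: |A| = 6, |A ∩ B| = 1; needs A ∩ B ≠ ∅ (|A ∩ B| ≥ 1) — true.
(c) pipit: |A| = 7, |A ∩ B| = 4; needs |A ∩ B| < |A ∖ B| — false.
(d) sparrow: |A| = 9, |A ∩ B| = 7; needs |A ∩ B| ≥ 7 — true.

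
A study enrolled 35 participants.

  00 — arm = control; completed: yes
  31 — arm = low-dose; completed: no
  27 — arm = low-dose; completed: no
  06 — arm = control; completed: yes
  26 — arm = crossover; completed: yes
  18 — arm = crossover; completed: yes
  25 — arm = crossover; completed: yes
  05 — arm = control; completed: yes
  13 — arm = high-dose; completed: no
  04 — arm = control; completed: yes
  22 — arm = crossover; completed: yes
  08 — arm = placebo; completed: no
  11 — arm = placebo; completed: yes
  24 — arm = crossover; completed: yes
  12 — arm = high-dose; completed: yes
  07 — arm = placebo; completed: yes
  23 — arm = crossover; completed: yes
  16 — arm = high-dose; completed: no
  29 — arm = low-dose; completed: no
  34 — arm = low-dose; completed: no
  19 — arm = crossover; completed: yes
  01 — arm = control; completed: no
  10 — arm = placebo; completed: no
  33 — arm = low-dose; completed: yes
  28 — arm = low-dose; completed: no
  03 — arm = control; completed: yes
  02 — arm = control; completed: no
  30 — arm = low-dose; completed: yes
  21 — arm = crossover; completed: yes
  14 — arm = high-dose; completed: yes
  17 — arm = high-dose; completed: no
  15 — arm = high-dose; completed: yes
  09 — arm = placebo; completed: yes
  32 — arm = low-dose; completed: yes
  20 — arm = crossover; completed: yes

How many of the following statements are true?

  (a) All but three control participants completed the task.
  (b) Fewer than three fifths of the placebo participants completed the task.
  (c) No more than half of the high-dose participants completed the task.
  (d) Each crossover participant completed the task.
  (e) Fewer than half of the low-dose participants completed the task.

(a) control: |A| = 7, |A ∩ B| = 5; needs |A ∖ B| = 3 — false.
(b) placebo: |A| = 5, |A ∩ B| = 3; needs |A ∩ B| / |A| < 3/5 — false.
(c) high-dose: |A| = 6, |A ∩ B| = 3; needs |A ∩ B| ≤ |A ∖ B| — true.
(d) crossover: |A| = 9, |A ∩ B| = 9; needs A ⊆ B, i.e. every element of A is in B (|A ∖ B| = 0) — true.
(e) low-dose: |A| = 8, |A ∩ B| = 3; needs |A ∩ B| < |A ∖ B| — true.

3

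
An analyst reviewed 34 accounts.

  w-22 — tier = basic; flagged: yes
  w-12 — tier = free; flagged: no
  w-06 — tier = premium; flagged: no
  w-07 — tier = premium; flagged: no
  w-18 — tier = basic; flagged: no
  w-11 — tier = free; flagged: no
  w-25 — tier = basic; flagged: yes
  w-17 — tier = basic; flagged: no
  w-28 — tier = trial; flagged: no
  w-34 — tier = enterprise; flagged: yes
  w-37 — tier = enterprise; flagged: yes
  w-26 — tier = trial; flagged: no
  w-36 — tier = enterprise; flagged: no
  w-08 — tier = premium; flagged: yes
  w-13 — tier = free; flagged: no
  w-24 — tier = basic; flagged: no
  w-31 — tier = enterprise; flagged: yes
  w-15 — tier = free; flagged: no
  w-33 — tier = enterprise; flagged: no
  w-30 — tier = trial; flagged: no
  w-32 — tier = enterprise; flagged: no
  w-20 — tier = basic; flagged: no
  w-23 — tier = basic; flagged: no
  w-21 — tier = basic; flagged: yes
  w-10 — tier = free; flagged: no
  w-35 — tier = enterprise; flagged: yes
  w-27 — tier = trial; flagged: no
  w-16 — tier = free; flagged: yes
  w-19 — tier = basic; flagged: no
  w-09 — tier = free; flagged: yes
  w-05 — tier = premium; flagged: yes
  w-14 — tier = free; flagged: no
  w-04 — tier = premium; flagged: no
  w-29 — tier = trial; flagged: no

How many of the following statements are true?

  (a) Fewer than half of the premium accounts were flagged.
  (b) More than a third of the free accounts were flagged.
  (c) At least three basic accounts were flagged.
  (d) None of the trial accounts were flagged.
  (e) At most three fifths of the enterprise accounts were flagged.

4

(a) premium: |A| = 5, |A ∩ B| = 2; needs |A ∩ B| < |A ∖ B| — true.
(b) free: |A| = 8, |A ∩ B| = 2; needs |A ∩ B| / |A| > 1/3 — false.
(c) basic: |A| = 9, |A ∩ B| = 3; needs |A ∩ B| ≥ 3 — true.
(d) trial: |A| = 5, |A ∩ B| = 0; needs A ∩ B = ∅ (|A ∩ B| = 0) — true.
(e) enterprise: |A| = 7, |A ∩ B| = 4; needs |A ∩ B| / |A| ≤ 3/5 — true.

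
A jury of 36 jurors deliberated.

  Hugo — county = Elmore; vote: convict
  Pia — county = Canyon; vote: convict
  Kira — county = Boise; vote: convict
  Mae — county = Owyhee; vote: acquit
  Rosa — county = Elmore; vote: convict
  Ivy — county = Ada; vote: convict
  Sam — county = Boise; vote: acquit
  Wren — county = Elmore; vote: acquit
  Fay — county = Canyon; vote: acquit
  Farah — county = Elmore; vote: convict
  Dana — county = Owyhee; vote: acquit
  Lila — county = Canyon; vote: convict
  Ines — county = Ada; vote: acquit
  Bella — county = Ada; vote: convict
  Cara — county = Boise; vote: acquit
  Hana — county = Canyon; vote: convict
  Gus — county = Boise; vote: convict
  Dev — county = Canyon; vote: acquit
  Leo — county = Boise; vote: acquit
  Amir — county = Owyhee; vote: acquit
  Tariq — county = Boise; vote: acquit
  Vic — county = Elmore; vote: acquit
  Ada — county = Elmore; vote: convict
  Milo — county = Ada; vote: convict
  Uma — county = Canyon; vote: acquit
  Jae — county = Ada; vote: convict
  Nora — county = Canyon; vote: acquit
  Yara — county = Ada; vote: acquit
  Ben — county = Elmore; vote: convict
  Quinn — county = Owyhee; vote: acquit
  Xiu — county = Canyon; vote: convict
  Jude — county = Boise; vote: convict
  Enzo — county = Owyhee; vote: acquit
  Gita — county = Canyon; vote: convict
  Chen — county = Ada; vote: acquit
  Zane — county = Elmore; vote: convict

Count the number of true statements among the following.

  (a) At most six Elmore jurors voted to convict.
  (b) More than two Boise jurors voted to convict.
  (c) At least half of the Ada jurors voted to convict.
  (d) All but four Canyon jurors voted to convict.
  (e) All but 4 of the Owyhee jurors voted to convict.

(a) Elmore: |A| = 8, |A ∩ B| = 6; needs |A ∩ B| ≤ 6 — true.
(b) Boise: |A| = 7, |A ∩ B| = 3; needs |A ∩ B| > 2 — true.
(c) Ada: |A| = 7, |A ∩ B| = 4; needs |A ∩ B| ≥ |A ∖ B| — true.
(d) Canyon: |A| = 9, |A ∩ B| = 5; needs |A ∖ B| = 4 — true.
(e) Owyhee: |A| = 5, |A ∩ B| = 0; needs |A ∖ B| = 4 — false.

4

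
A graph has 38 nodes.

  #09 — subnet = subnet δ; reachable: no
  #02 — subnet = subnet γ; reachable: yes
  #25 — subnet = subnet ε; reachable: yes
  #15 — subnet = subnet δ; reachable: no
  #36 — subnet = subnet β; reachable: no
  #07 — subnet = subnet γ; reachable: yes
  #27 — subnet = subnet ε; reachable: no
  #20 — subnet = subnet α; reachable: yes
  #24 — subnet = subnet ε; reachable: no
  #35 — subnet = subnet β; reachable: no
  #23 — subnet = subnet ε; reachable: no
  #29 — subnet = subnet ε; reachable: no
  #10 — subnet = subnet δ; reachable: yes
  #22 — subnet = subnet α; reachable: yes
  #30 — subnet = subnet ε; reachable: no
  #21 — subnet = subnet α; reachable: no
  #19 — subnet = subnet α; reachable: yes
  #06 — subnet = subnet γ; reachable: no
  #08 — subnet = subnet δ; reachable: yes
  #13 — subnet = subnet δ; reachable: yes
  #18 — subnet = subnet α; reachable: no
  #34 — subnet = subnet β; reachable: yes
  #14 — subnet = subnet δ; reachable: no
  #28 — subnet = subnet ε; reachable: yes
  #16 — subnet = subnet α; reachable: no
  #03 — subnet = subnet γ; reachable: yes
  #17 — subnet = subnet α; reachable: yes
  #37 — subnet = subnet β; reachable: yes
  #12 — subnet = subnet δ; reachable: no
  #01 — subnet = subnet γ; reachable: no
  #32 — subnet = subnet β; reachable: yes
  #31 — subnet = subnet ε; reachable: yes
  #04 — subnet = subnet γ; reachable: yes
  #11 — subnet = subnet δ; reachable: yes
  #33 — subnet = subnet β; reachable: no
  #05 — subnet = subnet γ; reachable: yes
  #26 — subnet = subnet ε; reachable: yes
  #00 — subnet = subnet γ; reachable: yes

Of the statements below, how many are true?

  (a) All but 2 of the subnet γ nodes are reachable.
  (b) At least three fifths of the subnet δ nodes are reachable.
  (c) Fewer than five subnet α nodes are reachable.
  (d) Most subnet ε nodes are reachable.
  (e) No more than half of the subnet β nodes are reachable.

(a) subnet γ: |A| = 8, |A ∩ B| = 6; needs |A ∖ B| = 2 — true.
(b) subnet δ: |A| = 8, |A ∩ B| = 4; needs |A ∩ B| / |A| ≥ 3/5 — false.
(c) subnet α: |A| = 7, |A ∩ B| = 4; needs |A ∩ B| < 5 — true.
(d) subnet ε: |A| = 9, |A ∩ B| = 4; needs |A ∩ B| > |A ∖ B| — false.
(e) subnet β: |A| = 6, |A ∩ B| = 3; needs |A ∩ B| ≤ |A ∖ B| — true.

3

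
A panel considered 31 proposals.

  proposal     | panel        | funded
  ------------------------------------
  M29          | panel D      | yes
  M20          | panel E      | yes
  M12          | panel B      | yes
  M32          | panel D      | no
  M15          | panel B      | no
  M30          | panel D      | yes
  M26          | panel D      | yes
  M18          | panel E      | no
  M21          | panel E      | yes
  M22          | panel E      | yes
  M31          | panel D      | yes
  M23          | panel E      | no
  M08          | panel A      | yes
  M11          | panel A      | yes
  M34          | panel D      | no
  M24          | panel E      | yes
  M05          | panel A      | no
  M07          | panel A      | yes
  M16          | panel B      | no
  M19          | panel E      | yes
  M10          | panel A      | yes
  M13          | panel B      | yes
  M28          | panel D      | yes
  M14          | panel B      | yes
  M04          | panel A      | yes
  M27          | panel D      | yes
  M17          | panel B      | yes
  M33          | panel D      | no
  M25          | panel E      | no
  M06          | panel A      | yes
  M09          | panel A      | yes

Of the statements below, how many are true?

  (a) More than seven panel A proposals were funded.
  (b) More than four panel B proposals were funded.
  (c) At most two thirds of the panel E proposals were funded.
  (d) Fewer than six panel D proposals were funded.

(a) panel A: |A| = 8, |A ∩ B| = 7; needs |A ∩ B| > 7 — false.
(b) panel B: |A| = 6, |A ∩ B| = 4; needs |A ∩ B| > 4 — false.
(c) panel E: |A| = 8, |A ∩ B| = 5; needs |A ∩ B| / |A| ≤ 2/3 — true.
(d) panel D: |A| = 9, |A ∩ B| = 6; needs |A ∩ B| < 6 — false.

1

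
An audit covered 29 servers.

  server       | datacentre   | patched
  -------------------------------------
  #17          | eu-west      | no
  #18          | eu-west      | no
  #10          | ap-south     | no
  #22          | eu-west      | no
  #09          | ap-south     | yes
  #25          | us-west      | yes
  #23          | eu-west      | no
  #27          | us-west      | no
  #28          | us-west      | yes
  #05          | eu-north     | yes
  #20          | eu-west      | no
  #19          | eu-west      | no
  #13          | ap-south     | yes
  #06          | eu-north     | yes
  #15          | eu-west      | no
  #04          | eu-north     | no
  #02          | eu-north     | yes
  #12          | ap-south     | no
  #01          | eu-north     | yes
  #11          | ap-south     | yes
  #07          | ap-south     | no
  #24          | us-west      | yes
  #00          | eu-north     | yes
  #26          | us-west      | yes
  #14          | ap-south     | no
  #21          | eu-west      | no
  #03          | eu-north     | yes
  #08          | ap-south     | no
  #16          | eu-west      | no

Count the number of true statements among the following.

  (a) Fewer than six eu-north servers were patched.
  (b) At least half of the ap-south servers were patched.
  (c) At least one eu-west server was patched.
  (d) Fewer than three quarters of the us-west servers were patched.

0

(a) eu-north: |A| = 7, |A ∩ B| = 6; needs |A ∩ B| < 6 — false.
(b) ap-south: |A| = 8, |A ∩ B| = 3; needs |A ∩ B| ≥ |A ∖ B| — false.
(c) eu-west: |A| = 9, |A ∩ B| = 0; needs A ∩ B ≠ ∅ (|A ∩ B| ≥ 1) — false.
(d) us-west: |A| = 5, |A ∩ B| = 4; needs |A ∩ B| / |A| < 3/4 — false.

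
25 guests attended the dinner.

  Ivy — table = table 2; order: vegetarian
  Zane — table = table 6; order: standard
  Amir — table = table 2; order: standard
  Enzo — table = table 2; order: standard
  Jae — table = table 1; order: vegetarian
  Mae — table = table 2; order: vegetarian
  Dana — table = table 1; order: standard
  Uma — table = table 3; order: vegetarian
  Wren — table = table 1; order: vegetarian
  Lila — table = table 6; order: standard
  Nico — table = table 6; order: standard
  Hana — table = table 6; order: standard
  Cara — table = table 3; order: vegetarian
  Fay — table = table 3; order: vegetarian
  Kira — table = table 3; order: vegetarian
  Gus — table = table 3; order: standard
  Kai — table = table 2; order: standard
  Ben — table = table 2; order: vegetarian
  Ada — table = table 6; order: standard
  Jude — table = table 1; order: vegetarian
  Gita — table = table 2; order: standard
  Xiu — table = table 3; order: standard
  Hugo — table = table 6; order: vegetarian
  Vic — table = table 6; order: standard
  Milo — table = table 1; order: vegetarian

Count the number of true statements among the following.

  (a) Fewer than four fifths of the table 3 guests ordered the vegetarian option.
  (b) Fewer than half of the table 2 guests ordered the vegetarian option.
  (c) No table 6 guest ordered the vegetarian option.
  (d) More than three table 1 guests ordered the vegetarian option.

(a) table 3: |A| = 6, |A ∩ B| = 4; needs |A ∩ B| / |A| < 4/5 — true.
(b) table 2: |A| = 7, |A ∩ B| = 3; needs |A ∩ B| < |A ∖ B| — true.
(c) table 6: |A| = 7, |A ∩ B| = 1; needs A ∩ B = ∅ (|A ∩ B| = 0) — false.
(d) table 1: |A| = 5, |A ∩ B| = 4; needs |A ∩ B| > 3 — true.

3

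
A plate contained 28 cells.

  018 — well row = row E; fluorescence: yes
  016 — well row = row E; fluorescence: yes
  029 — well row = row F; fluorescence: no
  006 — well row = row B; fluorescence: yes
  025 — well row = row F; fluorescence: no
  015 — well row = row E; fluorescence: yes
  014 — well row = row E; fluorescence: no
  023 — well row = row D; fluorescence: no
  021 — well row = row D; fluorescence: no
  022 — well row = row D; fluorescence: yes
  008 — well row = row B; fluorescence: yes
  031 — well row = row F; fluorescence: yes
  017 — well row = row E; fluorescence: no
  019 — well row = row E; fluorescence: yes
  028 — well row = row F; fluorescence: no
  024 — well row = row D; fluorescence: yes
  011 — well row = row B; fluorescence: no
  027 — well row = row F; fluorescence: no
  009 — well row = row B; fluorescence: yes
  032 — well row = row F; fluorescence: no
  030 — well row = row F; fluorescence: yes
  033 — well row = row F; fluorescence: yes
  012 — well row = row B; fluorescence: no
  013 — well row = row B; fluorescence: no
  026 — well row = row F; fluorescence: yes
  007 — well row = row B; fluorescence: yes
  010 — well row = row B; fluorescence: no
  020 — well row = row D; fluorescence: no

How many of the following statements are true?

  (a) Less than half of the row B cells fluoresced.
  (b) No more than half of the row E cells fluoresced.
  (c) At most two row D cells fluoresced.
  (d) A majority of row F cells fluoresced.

(a) row B: |A| = 8, |A ∩ B| = 4; needs |A ∩ B| < |A ∖ B| — false.
(b) row E: |A| = 6, |A ∩ B| = 4; needs |A ∩ B| ≤ |A ∖ B| — false.
(c) row D: |A| = 5, |A ∩ B| = 2; needs |A ∩ B| ≤ 2 — true.
(d) row F: |A| = 9, |A ∩ B| = 4; needs |A ∩ B| > |A ∖ B| — false.

1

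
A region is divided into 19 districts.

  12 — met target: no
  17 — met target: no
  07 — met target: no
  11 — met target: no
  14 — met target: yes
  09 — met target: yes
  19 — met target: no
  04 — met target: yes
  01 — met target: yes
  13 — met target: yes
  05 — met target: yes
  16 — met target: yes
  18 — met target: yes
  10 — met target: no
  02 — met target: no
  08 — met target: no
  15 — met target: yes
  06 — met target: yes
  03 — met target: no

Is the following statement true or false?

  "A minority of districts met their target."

False

Truth condition: |A ∩ B| < |A ∖ B|.
|A| = 19, |A ∩ B| = 10, |A ∖ B| = 9.
10 > 9, so the statement is false.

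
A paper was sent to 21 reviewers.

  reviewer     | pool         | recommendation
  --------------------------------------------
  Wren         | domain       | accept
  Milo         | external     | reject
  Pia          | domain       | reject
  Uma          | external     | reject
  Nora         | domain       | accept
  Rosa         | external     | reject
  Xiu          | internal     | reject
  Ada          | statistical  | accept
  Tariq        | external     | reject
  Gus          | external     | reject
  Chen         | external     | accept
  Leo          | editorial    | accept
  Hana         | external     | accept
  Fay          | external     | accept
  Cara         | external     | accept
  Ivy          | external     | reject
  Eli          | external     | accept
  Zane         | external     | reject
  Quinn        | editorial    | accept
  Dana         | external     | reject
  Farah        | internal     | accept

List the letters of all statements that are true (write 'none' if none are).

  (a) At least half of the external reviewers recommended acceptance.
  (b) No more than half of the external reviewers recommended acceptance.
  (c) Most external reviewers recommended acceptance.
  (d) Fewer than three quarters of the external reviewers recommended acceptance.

(b), (d)

|A| = 13, |A ∩ B| = 5, |A ∖ B| = 8.
(a) |A ∩ B| ≥ |A ∖ B|: fails.
(b) |A ∩ B| ≤ |A ∖ B|: holds.
(c) |A ∩ B| > |A ∖ B|: fails.
(d) |A ∩ B| / |A| < 3/4: holds.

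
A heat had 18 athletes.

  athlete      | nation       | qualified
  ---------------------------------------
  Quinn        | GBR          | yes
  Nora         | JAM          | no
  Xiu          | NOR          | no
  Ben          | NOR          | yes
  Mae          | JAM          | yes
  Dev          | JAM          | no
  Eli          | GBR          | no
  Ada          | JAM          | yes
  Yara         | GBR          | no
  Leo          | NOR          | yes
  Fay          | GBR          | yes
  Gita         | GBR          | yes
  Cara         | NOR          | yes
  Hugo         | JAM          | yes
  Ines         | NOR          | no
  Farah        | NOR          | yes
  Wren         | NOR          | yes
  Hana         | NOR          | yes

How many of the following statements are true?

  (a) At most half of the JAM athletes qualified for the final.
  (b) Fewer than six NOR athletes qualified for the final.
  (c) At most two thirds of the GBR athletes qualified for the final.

1

(a) JAM: |A| = 5, |A ∩ B| = 3; needs |A ∩ B| ≤ |A ∖ B| — false.
(b) NOR: |A| = 8, |A ∩ B| = 6; needs |A ∩ B| < 6 — false.
(c) GBR: |A| = 5, |A ∩ B| = 3; needs |A ∩ B| / |A| ≤ 2/3 — true.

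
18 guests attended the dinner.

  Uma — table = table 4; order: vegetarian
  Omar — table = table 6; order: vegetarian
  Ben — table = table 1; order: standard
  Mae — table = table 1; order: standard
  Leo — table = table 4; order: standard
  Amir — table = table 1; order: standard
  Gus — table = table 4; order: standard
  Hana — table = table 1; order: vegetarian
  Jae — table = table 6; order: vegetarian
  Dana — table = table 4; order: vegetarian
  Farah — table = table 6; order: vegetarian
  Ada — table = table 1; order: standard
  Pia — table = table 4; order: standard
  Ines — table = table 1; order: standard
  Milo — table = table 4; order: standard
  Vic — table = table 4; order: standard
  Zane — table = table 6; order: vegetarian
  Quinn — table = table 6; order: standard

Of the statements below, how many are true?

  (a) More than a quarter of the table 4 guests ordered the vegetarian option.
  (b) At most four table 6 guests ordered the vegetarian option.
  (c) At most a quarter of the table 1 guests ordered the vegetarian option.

3

(a) table 4: |A| = 7, |A ∩ B| = 2; needs |A ∩ B| / |A| > 1/4 — true.
(b) table 6: |A| = 5, |A ∩ B| = 4; needs |A ∩ B| ≤ 4 — true.
(c) table 1: |A| = 6, |A ∩ B| = 1; needs |A ∩ B| / |A| ≤ 1/4 — true.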